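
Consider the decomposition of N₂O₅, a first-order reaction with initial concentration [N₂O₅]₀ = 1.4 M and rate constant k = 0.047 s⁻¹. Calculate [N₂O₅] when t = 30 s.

0.3418 M

Step 1: For a first-order reaction: [N₂O₅] = [N₂O₅]₀ × e^(-kt)
Step 2: [N₂O₅] = 1.4 × e^(-0.047 × 30)
Step 3: [N₂O₅] = 1.4 × e^(-1.41)
Step 4: [N₂O₅] = 1.4 × 0.244143 = 0.3418 M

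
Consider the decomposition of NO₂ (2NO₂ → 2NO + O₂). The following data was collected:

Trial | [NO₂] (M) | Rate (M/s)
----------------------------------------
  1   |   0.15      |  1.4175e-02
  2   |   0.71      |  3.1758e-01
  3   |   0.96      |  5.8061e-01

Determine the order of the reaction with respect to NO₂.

second order (2)

Step 1: Compare trials to find order n where rate₂/rate₁ = ([NO₂]₂/[NO₂]₁)^n
Step 2: rate₂/rate₁ = 3.1758e-01/1.4175e-02 = 22.4
Step 3: [NO₂]₂/[NO₂]₁ = 0.71/0.15 = 4.733
Step 4: n = ln(22.4)/ln(4.733) = 2.00 ≈ 2
Step 5: The reaction is second order in NO₂.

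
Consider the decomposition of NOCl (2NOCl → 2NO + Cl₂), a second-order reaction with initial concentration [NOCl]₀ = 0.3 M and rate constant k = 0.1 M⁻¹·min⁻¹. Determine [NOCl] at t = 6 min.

0.2542 M

Step 1: For a second-order reaction: 1/[NOCl] = 1/[NOCl]₀ + kt
Step 2: 1/[NOCl] = 1/0.3 + 0.1 × 6
Step 3: 1/[NOCl] = 3.333 + 0.6 = 3.933
Step 4: [NOCl] = 1/3.933 = 0.2542 M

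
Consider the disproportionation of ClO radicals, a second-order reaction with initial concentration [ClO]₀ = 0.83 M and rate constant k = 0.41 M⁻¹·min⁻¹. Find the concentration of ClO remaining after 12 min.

0.1633 M

Step 1: For a second-order reaction: 1/[ClO] = 1/[ClO]₀ + kt
Step 2: 1/[ClO] = 1/0.83 + 0.41 × 12
Step 3: 1/[ClO] = 1.205 + 4.92 = 6.125
Step 4: [ClO] = 1/6.125 = 0.1633 M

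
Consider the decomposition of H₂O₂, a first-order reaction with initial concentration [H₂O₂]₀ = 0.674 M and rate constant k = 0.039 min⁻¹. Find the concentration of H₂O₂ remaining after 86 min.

0.02355 M

Step 1: For a first-order reaction: [H₂O₂] = [H₂O₂]₀ × e^(-kt)
Step 2: [H₂O₂] = 0.674 × e^(-0.039 × 86)
Step 3: [H₂O₂] = 0.674 × e^(-3.354)
Step 4: [H₂O₂] = 0.674 × 0.0349443 = 0.02355 M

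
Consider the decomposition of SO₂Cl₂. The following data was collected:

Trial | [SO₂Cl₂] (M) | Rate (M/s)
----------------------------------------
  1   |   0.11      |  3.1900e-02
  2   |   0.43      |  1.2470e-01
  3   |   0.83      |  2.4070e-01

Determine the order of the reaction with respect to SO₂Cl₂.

first order (1)

Step 1: Compare trials to find order n where rate₂/rate₁ = ([SO₂Cl₂]₂/[SO₂Cl₂]₁)^n
Step 2: rate₂/rate₁ = 1.2470e-01/3.1900e-02 = 3.909
Step 3: [SO₂Cl₂]₂/[SO₂Cl₂]₁ = 0.43/0.11 = 3.909
Step 4: n = ln(3.909)/ln(3.909) = 1.00 ≈ 1
Step 5: The reaction is first order in SO₂Cl₂.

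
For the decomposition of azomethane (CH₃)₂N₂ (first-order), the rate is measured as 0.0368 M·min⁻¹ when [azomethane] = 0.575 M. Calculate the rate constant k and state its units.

0.064 min⁻¹

Step 1: rate = k[azomethane]^1, so k = rate / [azomethane]^1.
Step 2: k = 0.0368 / (0.575)^1 = 0.0368 / 0.575.
Step 3: k = 0.064 min⁻¹.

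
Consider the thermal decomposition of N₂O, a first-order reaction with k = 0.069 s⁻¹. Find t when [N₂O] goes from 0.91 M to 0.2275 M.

20.09 s

Step 1: For first-order: t = ln([N₂O]₀/[N₂O])/k
Step 2: t = ln(0.91/0.2275)/0.069
Step 3: t = ln(4)/0.069
Step 4: t = 1.386/0.069 = 20.09 s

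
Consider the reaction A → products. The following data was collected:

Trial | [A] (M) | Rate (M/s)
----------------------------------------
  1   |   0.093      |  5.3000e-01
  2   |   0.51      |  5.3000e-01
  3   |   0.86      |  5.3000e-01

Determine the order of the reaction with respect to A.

zeroth order (0)

Step 1: Compare trials - when concentration changes, rate stays constant.
Step 2: rate₂/rate₁ = 5.3000e-01/5.3000e-01 = 1
Step 3: [A]₂/[A]₁ = 0.51/0.093 = 5.484
Step 4: Since rate ratio ≈ (conc ratio)^0, the reaction is zeroth order.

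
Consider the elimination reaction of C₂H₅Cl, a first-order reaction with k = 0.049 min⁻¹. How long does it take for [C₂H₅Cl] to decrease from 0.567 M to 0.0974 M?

35.95 min

Step 1: For first-order: t = ln([C₂H₅Cl]₀/[C₂H₅Cl])/k
Step 2: t = ln(0.567/0.0974)/0.049
Step 3: t = ln(5.821)/0.049
Step 4: t = 1.762/0.049 = 35.95 min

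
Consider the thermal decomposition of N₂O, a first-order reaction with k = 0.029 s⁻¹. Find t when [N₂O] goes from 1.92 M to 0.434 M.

51.28 s

Step 1: For first-order: t = ln([N₂O]₀/[N₂O])/k
Step 2: t = ln(1.92/0.434)/0.029
Step 3: t = ln(4.424)/0.029
Step 4: t = 1.487/0.029 = 51.28 s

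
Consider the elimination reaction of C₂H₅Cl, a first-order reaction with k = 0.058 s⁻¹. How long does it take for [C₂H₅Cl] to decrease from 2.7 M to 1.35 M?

11.95 s

Step 1: For first-order: t = ln([C₂H₅Cl]₀/[C₂H₅Cl])/k
Step 2: t = ln(2.7/1.35)/0.058
Step 3: t = ln(2)/0.058
Step 4: t = 0.6931/0.058 = 11.95 s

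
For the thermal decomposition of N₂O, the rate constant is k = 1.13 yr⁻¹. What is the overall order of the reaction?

first order (1)

Step 1: The units of k for an nth-order reaction are (concentration)^(1-n)·(time)⁻¹.
Step 2: Here k has units yr⁻¹, so the concentration exponent is 0.
Step 3: 1 - n = 0 ⇒ n = 1. The reaction is first order.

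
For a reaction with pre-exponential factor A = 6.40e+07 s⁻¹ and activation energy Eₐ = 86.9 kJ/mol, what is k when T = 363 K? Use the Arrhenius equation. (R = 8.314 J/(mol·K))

2.00e-05 s⁻¹

Step 1: Use the Arrhenius equation: k = A × exp(-Eₐ/RT)
Step 2: Convert Eₐ to J/mol: 86.9 kJ/mol = 86900 J/mol
Step 3: Calculate the exponent: -Eₐ/(RT) = -86900/(8.314 × 363) = -28.79407
Step 4: k = 6.40e+07 × exp(-28.79407)
Step 5: k = 6.40e+07 × 3.12532e-13 = 2.0002e-05 s⁻¹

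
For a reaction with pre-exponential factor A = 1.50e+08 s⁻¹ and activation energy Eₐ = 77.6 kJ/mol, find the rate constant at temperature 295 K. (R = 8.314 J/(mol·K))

2.72e-06 s⁻¹

Step 1: Use the Arrhenius equation: k = A × exp(-Eₐ/RT)
Step 2: Convert Eₐ to J/mol: 77.6 kJ/mol = 77600 J/mol
Step 3: Calculate the exponent: -Eₐ/(RT) = -77600/(8.314 × 295) = -31.63951
Step 4: k = 1.50e+08 × exp(-31.63951)
Step 5: k = 1.50e+08 × 1.81608e-14 = 2.7241e-06 s⁻¹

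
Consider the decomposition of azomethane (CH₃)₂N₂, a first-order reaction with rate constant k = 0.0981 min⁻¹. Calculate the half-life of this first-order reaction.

7.066 min

Step 1: For a first-order reaction, t₁/₂ = ln(2)/k
Step 2: t₁/₂ = ln(2)/0.0981
Step 3: t₁/₂ = 0.6931/0.0981 = 7.066 min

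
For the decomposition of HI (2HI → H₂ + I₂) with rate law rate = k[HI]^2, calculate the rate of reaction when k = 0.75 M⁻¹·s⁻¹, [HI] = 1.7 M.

2.167 M/s

Step 1: Identify the rate law: rate = k[HI]^2
Step 2: Substitute values: rate = 0.75 × (1.7)^2
Step 3: Calculate: rate = 0.75 × 2.89 = 2.1675 M/s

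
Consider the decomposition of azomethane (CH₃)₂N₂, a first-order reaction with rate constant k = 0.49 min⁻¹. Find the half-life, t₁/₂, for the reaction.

1.415 min

Step 1: For a first-order reaction, t₁/₂ = ln(2)/k
Step 2: t₁/₂ = ln(2)/0.49
Step 3: t₁/₂ = 0.6931/0.49 = 1.415 min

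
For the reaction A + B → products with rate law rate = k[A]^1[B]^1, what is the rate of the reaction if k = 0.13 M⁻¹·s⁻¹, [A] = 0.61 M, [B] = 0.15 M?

0.01189 M/s

Step 1: The rate law is rate = k[A]^1[B]^1
Step 2: Substitute: rate = 0.13 × (0.61)^1 × (0.15)^1
Step 3: rate = 0.13 × 0.61 × 0.15 = 0.011895 M/s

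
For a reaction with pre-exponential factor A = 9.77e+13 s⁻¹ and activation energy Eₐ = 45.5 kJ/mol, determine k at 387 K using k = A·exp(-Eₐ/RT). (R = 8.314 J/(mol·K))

7.05e+07 s⁻¹

Step 1: Use the Arrhenius equation: k = A × exp(-Eₐ/RT)
Step 2: Convert Eₐ to J/mol: 45.5 kJ/mol = 45500 J/mol
Step 3: Calculate the exponent: -Eₐ/(RT) = -45500/(8.314 × 387) = -14.14134
Step 4: k = 9.77e+13 × exp(-14.14134)
Step 5: k = 9.77e+13 × 7.21928e-07 = 7.0532e+07 s⁻¹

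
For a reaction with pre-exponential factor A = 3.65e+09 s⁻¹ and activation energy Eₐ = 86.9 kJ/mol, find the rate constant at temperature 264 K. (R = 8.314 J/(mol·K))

2.33e-08 s⁻¹

Step 1: Use the Arrhenius equation: k = A × exp(-Eₐ/RT)
Step 2: Convert Eₐ to J/mol: 86.9 kJ/mol = 86900 J/mol
Step 3: Calculate the exponent: -Eₐ/(RT) = -86900/(8.314 × 264) = -39.59185
Step 4: k = 3.65e+09 × exp(-39.59185)
Step 5: k = 3.65e+09 × 6.38966e-18 = 2.3322e-08 s⁻¹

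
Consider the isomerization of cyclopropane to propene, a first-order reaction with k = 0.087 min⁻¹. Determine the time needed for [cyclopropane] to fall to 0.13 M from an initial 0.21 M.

5.512 min

Step 1: For first-order: t = ln([cyclopropane]₀/[cyclopropane])/k
Step 2: t = ln(0.21/0.13)/0.087
Step 3: t = ln(1.615)/0.087
Step 4: t = 0.4796/0.087 = 5.512 min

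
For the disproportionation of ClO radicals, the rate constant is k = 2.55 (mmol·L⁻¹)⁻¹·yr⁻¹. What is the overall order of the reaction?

second order (2)

Step 1: The units of k for an nth-order reaction are (concentration)^(1-n)·(time)⁻¹.
Step 2: Here k has units (mmol·L⁻¹)⁻¹·yr⁻¹, so the concentration exponent is -1.
Step 3: 1 - n = -1 ⇒ n = 2. The reaction is second order.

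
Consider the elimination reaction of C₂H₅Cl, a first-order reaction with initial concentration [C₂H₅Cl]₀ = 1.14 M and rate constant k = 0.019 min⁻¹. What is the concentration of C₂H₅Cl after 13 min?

0.8905 M

Step 1: For a first-order reaction: [C₂H₅Cl] = [C₂H₅Cl]₀ × e^(-kt)
Step 2: [C₂H₅Cl] = 1.14 × e^(-0.019 × 13)
Step 3: [C₂H₅Cl] = 1.14 × e^(-0.247)
Step 4: [C₂H₅Cl] = 1.14 × 0.781141 = 0.8905 M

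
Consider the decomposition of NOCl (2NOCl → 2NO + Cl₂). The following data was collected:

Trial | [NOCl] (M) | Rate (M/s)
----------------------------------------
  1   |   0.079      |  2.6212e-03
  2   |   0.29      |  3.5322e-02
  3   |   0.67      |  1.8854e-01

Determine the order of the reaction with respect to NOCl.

second order (2)

Step 1: Compare trials to find order n where rate₂/rate₁ = ([NOCl]₂/[NOCl]₁)^n
Step 2: rate₂/rate₁ = 3.5322e-02/2.6212e-03 = 13.48
Step 3: [NOCl]₂/[NOCl]₁ = 0.29/0.079 = 3.671
Step 4: n = ln(13.48)/ln(3.671) = 2.00 ≈ 2
Step 5: The reaction is second order in NOCl.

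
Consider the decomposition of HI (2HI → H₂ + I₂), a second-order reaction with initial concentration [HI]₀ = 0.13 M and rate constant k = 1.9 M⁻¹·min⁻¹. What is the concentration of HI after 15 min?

0.02763 M

Step 1: For a second-order reaction: 1/[HI] = 1/[HI]₀ + kt
Step 2: 1/[HI] = 1/0.13 + 1.9 × 15
Step 3: 1/[HI] = 7.692 + 28.5 = 36.19
Step 4: [HI] = 1/36.19 = 0.02763 M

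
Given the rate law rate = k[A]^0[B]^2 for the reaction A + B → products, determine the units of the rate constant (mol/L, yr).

(mol/L)⁻¹·yr⁻¹

Step 1: Overall order = 0 + 2 = 2.
Step 2: rate has units mol/L·yr⁻¹; [A]^0[B]^2 has units (mol/L)^2.
Step 3: k = rate/([A]^0[B]^2), so units of k = (mol/L)^(1-2)·yr⁻¹ = (mol/L)⁻¹·yr⁻¹.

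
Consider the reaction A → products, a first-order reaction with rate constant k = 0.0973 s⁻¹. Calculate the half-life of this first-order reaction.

7.124 s

Step 1: For a first-order reaction, t₁/₂ = ln(2)/k
Step 2: t₁/₂ = ln(2)/0.0973
Step 3: t₁/₂ = 0.6931/0.0973 = 7.124 s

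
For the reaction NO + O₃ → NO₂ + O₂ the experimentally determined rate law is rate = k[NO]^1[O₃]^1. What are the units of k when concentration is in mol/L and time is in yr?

(mol/L)⁻¹·yr⁻¹

Step 1: Overall order = 1 + 1 = 2.
Step 2: rate has units mol/L·yr⁻¹; [NO]^1[O₃]^1 has units (mol/L)^2.
Step 3: k = rate/([NO]^1[O₃]^1), so units of k = (mol/L)^(1-2)·yr⁻¹ = (mol/L)⁻¹·yr⁻¹.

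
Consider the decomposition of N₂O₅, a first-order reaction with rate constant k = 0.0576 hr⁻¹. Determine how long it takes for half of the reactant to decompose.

12.03 hr

Step 1: For a first-order reaction, t₁/₂ = ln(2)/k
Step 2: t₁/₂ = ln(2)/0.0576
Step 3: t₁/₂ = 0.6931/0.0576 = 12.03 hr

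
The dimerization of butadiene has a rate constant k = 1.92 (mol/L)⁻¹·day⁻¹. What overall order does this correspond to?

second order (2)

Step 1: The units of k for an nth-order reaction are (concentration)^(1-n)·(time)⁻¹.
Step 2: Here k has units (mol/L)⁻¹·day⁻¹, so the concentration exponent is -1.
Step 3: 1 - n = -1 ⇒ n = 2. The reaction is second order.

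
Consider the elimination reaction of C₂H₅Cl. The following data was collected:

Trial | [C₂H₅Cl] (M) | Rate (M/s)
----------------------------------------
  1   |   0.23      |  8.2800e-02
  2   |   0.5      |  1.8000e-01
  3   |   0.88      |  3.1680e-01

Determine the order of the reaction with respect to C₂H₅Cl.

first order (1)

Step 1: Compare trials to find order n where rate₂/rate₁ = ([C₂H₅Cl]₂/[C₂H₅Cl]₁)^n
Step 2: rate₂/rate₁ = 1.8000e-01/8.2800e-02 = 2.174
Step 3: [C₂H₅Cl]₂/[C₂H₅Cl]₁ = 0.5/0.23 = 2.174
Step 4: n = ln(2.174)/ln(2.174) = 1.00 ≈ 1
Step 5: The reaction is first order in C₂H₅Cl.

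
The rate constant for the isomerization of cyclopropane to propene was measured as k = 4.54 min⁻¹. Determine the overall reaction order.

first order (1)

Step 1: The units of k for an nth-order reaction are (concentration)^(1-n)·(time)⁻¹.
Step 2: Here k has units min⁻¹, so the concentration exponent is 0.
Step 3: 1 - n = 0 ⇒ n = 1. The reaction is first order.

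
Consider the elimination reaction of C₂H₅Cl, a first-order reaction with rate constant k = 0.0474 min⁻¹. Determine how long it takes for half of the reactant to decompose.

14.62 min

Step 1: For a first-order reaction, t₁/₂ = ln(2)/k
Step 2: t₁/₂ = ln(2)/0.0474
Step 3: t₁/₂ = 0.6931/0.0474 = 14.62 min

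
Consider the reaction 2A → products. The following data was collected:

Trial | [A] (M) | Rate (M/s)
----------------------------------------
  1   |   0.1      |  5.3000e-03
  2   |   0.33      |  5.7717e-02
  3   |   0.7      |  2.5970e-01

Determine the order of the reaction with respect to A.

second order (2)

Step 1: Compare trials to find order n where rate₂/rate₁ = ([A]₂/[A]₁)^n
Step 2: rate₂/rate₁ = 5.7717e-02/5.3000e-03 = 10.89
Step 3: [A]₂/[A]₁ = 0.33/0.1 = 3.3
Step 4: n = ln(10.89)/ln(3.3) = 2.00 ≈ 2
Step 5: The reaction is second order in A.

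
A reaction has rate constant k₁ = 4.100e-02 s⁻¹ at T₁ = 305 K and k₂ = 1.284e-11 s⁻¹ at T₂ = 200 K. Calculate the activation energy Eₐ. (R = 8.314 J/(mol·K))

105.7 kJ/mol

Step 1: Use the two-temperature Arrhenius form: ln(k₂/k₁) = -Eₐ/R × (1/T₂ - 1/T₁)
Step 2: ln(k₂/k₁) = ln(1.284e-11/4.100e-02) = ln(3.13171e-10) = -21.8843
Step 3: 1/T₂ - 1/T₁ = 1/200 - 1/305 = 1.721311e-03 K⁻¹
Step 4: Eₐ = -R × ln(k₂/k₁) / (1/T₂ - 1/T₁) = -8.314 × -21.8843 / 1.721311e-03
Step 5: Eₐ = 1.0570e+05 J/mol = 105.7 kJ/mol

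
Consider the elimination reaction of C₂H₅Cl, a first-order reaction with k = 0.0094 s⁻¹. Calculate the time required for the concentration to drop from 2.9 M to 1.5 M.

70.13 s

Step 1: For first-order: t = ln([C₂H₅Cl]₀/[C₂H₅Cl])/k
Step 2: t = ln(2.9/1.5)/0.0094
Step 3: t = ln(1.933)/0.0094
Step 4: t = 0.6592/0.0094 = 70.13 s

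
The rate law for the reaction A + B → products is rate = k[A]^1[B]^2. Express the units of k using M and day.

M⁻²·day⁻¹

Step 1: Overall order = 1 + 2 = 3.
Step 2: rate has units M·day⁻¹; [A]^1[B]^2 has units M^3.
Step 3: k = rate/([A]^1[B]^2), so units of k = M^(1-3)·day⁻¹ = M⁻²·day⁻¹.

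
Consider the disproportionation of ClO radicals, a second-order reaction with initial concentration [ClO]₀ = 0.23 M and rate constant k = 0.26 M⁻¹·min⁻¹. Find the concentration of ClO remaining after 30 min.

0.08232 M

Step 1: For a second-order reaction: 1/[ClO] = 1/[ClO]₀ + kt
Step 2: 1/[ClO] = 1/0.23 + 0.26 × 30
Step 3: 1/[ClO] = 4.348 + 7.8 = 12.15
Step 4: [ClO] = 1/12.15 = 0.08232 M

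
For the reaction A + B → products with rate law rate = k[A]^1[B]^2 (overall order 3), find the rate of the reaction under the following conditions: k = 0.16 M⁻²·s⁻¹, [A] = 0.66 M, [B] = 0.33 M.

0.0115 M/s

Step 1: The rate law is rate = k[A]^1[B]^2, overall order = 1+2 = 3
Step 2: Substitute values: rate = 0.16 × (0.66)^1 × (0.33)^2
Step 3: rate = 0.16 × 0.66 × 0.1089 = 0.0114998 M/s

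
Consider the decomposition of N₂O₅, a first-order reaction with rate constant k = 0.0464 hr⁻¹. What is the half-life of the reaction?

14.94 hr

Step 1: For a first-order reaction, t₁/₂ = ln(2)/k
Step 2: t₁/₂ = ln(2)/0.0464
Step 3: t₁/₂ = 0.6931/0.0464 = 14.94 hr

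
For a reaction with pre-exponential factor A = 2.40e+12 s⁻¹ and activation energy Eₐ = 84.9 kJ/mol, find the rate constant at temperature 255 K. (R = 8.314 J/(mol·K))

9.74e-06 s⁻¹

Step 1: Use the Arrhenius equation: k = A × exp(-Eₐ/RT)
Step 2: Convert Eₐ to J/mol: 84.9 kJ/mol = 84900 J/mol
Step 3: Calculate the exponent: -Eₐ/(RT) = -84900/(8.314 × 255) = -40.04585
Step 4: k = 2.40e+12 × exp(-40.04585)
Step 5: k = 2.40e+12 × 4.05797e-18 = 9.7391e-06 s⁻¹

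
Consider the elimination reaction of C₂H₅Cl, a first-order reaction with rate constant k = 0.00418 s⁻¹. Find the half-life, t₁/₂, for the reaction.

165.8 s

Step 1: For a first-order reaction, t₁/₂ = ln(2)/k
Step 2: t₁/₂ = ln(2)/0.00418
Step 3: t₁/₂ = 0.6931/0.00418 = 165.8 s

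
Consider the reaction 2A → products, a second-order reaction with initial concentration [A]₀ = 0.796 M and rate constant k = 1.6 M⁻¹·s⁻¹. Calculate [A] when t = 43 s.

0.01427 M

Step 1: For a second-order reaction: 1/[A] = 1/[A]₀ + kt
Step 2: 1/[A] = 1/0.796 + 1.6 × 43
Step 3: 1/[A] = 1.256 + 68.8 = 70.06
Step 4: [A] = 1/70.06 = 0.01427 M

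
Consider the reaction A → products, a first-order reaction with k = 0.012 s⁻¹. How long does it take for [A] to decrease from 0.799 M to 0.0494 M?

232 s

Step 1: For first-order: t = ln([A]₀/[A])/k
Step 2: t = ln(0.799/0.0494)/0.012
Step 3: t = ln(16.17)/0.012
Step 4: t = 2.783/0.012 = 232 s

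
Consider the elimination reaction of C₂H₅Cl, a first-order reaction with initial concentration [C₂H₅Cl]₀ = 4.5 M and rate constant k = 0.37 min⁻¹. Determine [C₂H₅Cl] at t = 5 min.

0.7076 M

Step 1: For a first-order reaction: [C₂H₅Cl] = [C₂H₅Cl]₀ × e^(-kt)
Step 2: [C₂H₅Cl] = 4.5 × e^(-0.37 × 5)
Step 3: [C₂H₅Cl] = 4.5 × e^(-1.85)
Step 4: [C₂H₅Cl] = 4.5 × 0.157237 = 0.7076 M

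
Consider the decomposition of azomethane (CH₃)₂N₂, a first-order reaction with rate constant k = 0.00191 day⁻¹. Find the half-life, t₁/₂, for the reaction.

362.9 day

Step 1: For a first-order reaction, t₁/₂ = ln(2)/k
Step 2: t₁/₂ = ln(2)/0.00191
Step 3: t₁/₂ = 0.6931/0.00191 = 362.9 day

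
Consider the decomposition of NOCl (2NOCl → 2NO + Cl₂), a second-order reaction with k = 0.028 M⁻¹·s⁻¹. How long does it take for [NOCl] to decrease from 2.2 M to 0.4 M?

73.05 s

Step 1: For second-order: t = (1/[NOCl] - 1/[NOCl]₀)/k
Step 2: t = (1/0.4 - 1/2.2)/0.028
Step 3: t = (2.5 - 0.4545)/0.028
Step 4: t = 2.045/0.028 = 73.05 s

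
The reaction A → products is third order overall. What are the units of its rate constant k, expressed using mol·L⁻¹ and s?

(mol·L⁻¹)⁻²·s⁻¹

Step 1: For overall order n, rate = k × (concentration)^n.
Step 2: Rate has units mol·L⁻¹·s⁻¹; concentration term has units (mol·L⁻¹)^3.
Step 3: k = rate / (concentration)^n, so units of k = (mol·L⁻¹)^(1-3)·s⁻¹ = (mol·L⁻¹)⁻²·s⁻¹.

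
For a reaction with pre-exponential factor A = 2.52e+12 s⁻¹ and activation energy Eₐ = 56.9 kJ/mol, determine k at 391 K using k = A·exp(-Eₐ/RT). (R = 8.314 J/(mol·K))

6.31e+04 s⁻¹

Step 1: Use the Arrhenius equation: k = A × exp(-Eₐ/RT)
Step 2: Convert Eₐ to J/mol: 56.9 kJ/mol = 56900 J/mol
Step 3: Calculate the exponent: -Eₐ/(RT) = -56900/(8.314 × 391) = -17.50352
Step 4: k = 2.52e+12 × exp(-17.50352)
Step 5: k = 2.52e+12 × 2.50218e-08 = 6.3055e+04 s⁻¹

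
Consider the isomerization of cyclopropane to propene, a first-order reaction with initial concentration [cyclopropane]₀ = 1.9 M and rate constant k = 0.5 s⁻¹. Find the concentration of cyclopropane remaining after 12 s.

0.00471 M

Step 1: For a first-order reaction: [cyclopropane] = [cyclopropane]₀ × e^(-kt)
Step 2: [cyclopropane] = 1.9 × e^(-0.5 × 12)
Step 3: [cyclopropane] = 1.9 × e^(-6)
Step 4: [cyclopropane] = 1.9 × 0.00247875 = 0.00471 M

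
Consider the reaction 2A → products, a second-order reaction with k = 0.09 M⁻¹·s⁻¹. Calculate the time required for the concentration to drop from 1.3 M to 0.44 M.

16.71 s

Step 1: For second-order: t = (1/[A] - 1/[A]₀)/k
Step 2: t = (1/0.44 - 1/1.3)/0.09
Step 3: t = (2.273 - 0.7692)/0.09
Step 4: t = 1.503/0.09 = 16.71 s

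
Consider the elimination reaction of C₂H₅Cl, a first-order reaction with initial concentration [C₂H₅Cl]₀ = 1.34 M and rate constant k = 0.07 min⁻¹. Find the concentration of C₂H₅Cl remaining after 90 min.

0.002461 M

Step 1: For a first-order reaction: [C₂H₅Cl] = [C₂H₅Cl]₀ × e^(-kt)
Step 2: [C₂H₅Cl] = 1.34 × e^(-0.07 × 90)
Step 3: [C₂H₅Cl] = 1.34 × e^(-6.3)
Step 4: [C₂H₅Cl] = 1.34 × 0.0018363 = 0.002461 M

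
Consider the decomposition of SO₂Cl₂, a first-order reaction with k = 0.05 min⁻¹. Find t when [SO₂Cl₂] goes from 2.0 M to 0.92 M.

15.53 min

Step 1: For first-order: t = ln([SO₂Cl₂]₀/[SO₂Cl₂])/k
Step 2: t = ln(2.0/0.92)/0.05
Step 3: t = ln(2.174)/0.05
Step 4: t = 0.7765/0.05 = 15.53 min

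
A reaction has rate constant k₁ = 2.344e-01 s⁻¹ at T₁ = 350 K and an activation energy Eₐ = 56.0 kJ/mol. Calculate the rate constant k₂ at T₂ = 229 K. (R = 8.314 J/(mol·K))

8.991e-06 s⁻¹

Step 1: Use the two-temperature Arrhenius form: ln(k₂/k₁) = -Eₐ/R × (1/T₂ - 1/T₁)
Step 2: Convert Eₐ to J/mol: 56.0 kJ/mol = 56000 J/mol
Step 3: 1/T₂ - 1/T₁ = 1/229 - 1/350 = 1.509669e-03 K⁻¹
Step 4: ln(k₂/k₁) = -56000/8.314 × 1.509669e-03 = -10.16857
Step 5: k₂ = k₁ × exp(-10.16857) = 2.344e-01 × 3.83571e-05 = 8.991e-06 s⁻¹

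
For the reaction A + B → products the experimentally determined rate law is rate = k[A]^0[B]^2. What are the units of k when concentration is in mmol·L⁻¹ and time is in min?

(mmol·L⁻¹)⁻¹·min⁻¹

Step 1: Overall order = 0 + 2 = 2.
Step 2: rate has units mmol·L⁻¹·min⁻¹; [A]^0[B]^2 has units (mmol·L⁻¹)^2.
Step 3: k = rate/([A]^0[B]^2), so units of k = (mmol·L⁻¹)^(1-2)·min⁻¹ = (mmol·L⁻¹)⁻¹·min⁻¹.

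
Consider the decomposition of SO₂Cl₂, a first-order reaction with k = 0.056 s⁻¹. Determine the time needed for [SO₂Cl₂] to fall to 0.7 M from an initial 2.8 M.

24.76 s

Step 1: For first-order: t = ln([SO₂Cl₂]₀/[SO₂Cl₂])/k
Step 2: t = ln(2.8/0.7)/0.056
Step 3: t = ln(4)/0.056
Step 4: t = 1.386/0.056 = 24.76 s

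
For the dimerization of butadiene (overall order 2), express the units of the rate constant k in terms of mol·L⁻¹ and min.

(mol·L⁻¹)⁻¹·min⁻¹

Step 1: For overall order n, rate = k × (concentration)^n.
Step 2: Rate has units mol·L⁻¹·min⁻¹; concentration term has units (mol·L⁻¹)^2.
Step 3: k = rate / (concentration)^n, so units of k = (mol·L⁻¹)^(1-2)·min⁻¹ = (mol·L⁻¹)⁻¹·min⁻¹.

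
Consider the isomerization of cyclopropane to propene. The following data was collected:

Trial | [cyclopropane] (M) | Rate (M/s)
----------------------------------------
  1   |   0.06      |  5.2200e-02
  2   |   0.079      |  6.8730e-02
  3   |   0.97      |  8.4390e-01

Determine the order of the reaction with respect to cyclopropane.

first order (1)

Step 1: Compare trials to find order n where rate₂/rate₁ = ([cyclopropane]₂/[cyclopropane]₁)^n
Step 2: rate₂/rate₁ = 6.8730e-02/5.2200e-02 = 1.317
Step 3: [cyclopropane]₂/[cyclopropane]₁ = 0.079/0.06 = 1.317
Step 4: n = ln(1.317)/ln(1.317) = 1.00 ≈ 1
Step 5: The reaction is first order in cyclopropane.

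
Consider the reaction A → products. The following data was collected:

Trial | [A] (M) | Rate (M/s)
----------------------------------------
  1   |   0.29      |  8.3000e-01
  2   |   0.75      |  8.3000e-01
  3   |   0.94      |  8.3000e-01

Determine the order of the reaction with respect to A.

zeroth order (0)

Step 1: Compare trials - when concentration changes, rate stays constant.
Step 2: rate₂/rate₁ = 8.3000e-01/8.3000e-01 = 1
Step 3: [A]₂/[A]₁ = 0.75/0.29 = 2.586
Step 4: Since rate ratio ≈ (conc ratio)^0, the reaction is zeroth order.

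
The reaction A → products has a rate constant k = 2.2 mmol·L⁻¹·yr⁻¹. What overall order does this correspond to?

zeroth order (0)

Step 1: The units of k for an nth-order reaction are (concentration)^(1-n)·(time)⁻¹.
Step 2: Here k has units mmol·L⁻¹·yr⁻¹, so the concentration exponent is 1.
Step 3: 1 - n = 1 ⇒ n = 0. The reaction is zeroth order.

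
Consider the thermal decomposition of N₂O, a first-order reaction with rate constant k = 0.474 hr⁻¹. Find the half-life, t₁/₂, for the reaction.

1.462 hr

Step 1: For a first-order reaction, t₁/₂ = ln(2)/k
Step 2: t₁/₂ = ln(2)/0.474
Step 3: t₁/₂ = 0.6931/0.474 = 1.462 hr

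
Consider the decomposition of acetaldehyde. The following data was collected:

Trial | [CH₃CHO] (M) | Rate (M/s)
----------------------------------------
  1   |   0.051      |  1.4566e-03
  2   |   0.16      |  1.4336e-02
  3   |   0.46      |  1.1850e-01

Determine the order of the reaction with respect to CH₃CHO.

second order (2)

Step 1: Compare trials to find order n where rate₂/rate₁ = ([CH₃CHO]₂/[CH₃CHO]₁)^n
Step 2: rate₂/rate₁ = 1.4336e-02/1.4566e-03 = 9.842
Step 3: [CH₃CHO]₂/[CH₃CHO]₁ = 0.16/0.051 = 3.137
Step 4: n = ln(9.842)/ln(3.137) = 2.00 ≈ 2
Step 5: The reaction is second order in CH₃CHO.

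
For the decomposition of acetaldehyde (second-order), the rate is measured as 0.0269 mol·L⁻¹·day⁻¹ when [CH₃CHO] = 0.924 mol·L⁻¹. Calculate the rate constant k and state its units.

0.03151 (mol·L⁻¹)⁻¹·day⁻¹

Step 1: rate = k[CH₃CHO]^2, so k = rate / [CH₃CHO]^2.
Step 2: k = 0.0269 / (0.924)^2 = 0.0269 / 0.8538.
Step 3: k = 0.03151 (mol·L⁻¹)⁻¹·day⁻¹.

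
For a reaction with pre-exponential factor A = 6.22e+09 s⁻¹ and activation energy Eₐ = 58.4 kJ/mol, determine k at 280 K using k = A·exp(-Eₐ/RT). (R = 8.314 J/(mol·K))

7.92e-02 s⁻¹

Step 1: Use the Arrhenius equation: k = A × exp(-Eₐ/RT)
Step 2: Convert Eₐ to J/mol: 58.4 kJ/mol = 58400 J/mol
Step 3: Calculate the exponent: -Eₐ/(RT) = -58400/(8.314 × 280) = -25.08677
Step 4: k = 6.22e+09 × exp(-25.08677)
Step 5: k = 6.22e+09 × 1.27337e-11 = 7.9204e-02 s⁻¹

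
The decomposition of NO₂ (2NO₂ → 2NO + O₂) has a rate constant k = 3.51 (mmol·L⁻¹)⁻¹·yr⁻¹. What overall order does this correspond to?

second order (2)

Step 1: The units of k for an nth-order reaction are (concentration)^(1-n)·(time)⁻¹.
Step 2: Here k has units (mmol·L⁻¹)⁻¹·yr⁻¹, so the concentration exponent is -1.
Step 3: 1 - n = -1 ⇒ n = 2. The reaction is second order.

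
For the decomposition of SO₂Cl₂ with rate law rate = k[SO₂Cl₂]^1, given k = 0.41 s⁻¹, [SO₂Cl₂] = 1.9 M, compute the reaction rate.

0.779 M/s

Step 1: Identify the rate law: rate = k[SO₂Cl₂]^1
Step 2: Substitute values: rate = 0.41 × (1.9)^1
Step 3: Calculate: rate = 0.41 × 1.9 = 0.779 M/s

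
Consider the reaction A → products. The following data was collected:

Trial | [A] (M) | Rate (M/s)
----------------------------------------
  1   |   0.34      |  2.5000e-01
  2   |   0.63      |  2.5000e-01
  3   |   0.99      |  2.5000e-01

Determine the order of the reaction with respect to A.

zeroth order (0)

Step 1: Compare trials - when concentration changes, rate stays constant.
Step 2: rate₂/rate₁ = 2.5000e-01/2.5000e-01 = 1
Step 3: [A]₂/[A]₁ = 0.63/0.34 = 1.853
Step 4: Since rate ratio ≈ (conc ratio)^0, the reaction is zeroth order.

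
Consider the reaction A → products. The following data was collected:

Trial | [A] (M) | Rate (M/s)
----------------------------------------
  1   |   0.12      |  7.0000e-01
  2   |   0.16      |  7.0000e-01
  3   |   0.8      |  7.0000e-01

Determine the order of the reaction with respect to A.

zeroth order (0)

Step 1: Compare trials - when concentration changes, rate stays constant.
Step 2: rate₂/rate₁ = 7.0000e-01/7.0000e-01 = 1
Step 3: [A]₂/[A]₁ = 0.16/0.12 = 1.333
Step 4: Since rate ratio ≈ (conc ratio)^0, the reaction is zeroth order.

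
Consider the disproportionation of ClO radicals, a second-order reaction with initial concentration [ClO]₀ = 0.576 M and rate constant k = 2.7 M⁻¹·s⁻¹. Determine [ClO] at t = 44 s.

0.008296 M

Step 1: For a second-order reaction: 1/[ClO] = 1/[ClO]₀ + kt
Step 2: 1/[ClO] = 1/0.576 + 2.7 × 44
Step 3: 1/[ClO] = 1.736 + 118.8 = 120.5
Step 4: [ClO] = 1/120.5 = 0.008296 M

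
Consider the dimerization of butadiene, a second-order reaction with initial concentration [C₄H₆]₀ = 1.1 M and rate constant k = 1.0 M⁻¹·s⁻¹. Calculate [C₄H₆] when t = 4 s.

0.2037 M

Step 1: For a second-order reaction: 1/[C₄H₆] = 1/[C₄H₆]₀ + kt
Step 2: 1/[C₄H₆] = 1/1.1 + 1.0 × 4
Step 3: 1/[C₄H₆] = 0.9091 + 4 = 4.909
Step 4: [C₄H₆] = 1/4.909 = 0.2037 M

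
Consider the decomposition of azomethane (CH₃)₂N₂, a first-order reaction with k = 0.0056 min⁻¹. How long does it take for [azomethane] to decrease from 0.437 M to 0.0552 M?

369.5 min

Step 1: For first-order: t = ln([azomethane]₀/[azomethane])/k
Step 2: t = ln(0.437/0.0552)/0.0056
Step 3: t = ln(7.917)/0.0056
Step 4: t = 2.069/0.0056 = 369.5 min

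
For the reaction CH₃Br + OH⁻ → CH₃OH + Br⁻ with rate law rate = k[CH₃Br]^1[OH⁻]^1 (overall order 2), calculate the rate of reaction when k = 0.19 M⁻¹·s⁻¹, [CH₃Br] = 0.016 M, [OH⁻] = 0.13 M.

0.0003952 M/s

Step 1: The rate law is rate = k[CH₃Br]^1[OH⁻]^1, overall order = 1+1 = 2
Step 2: Substitute values: rate = 0.19 × (0.016)^1 × (0.13)^1
Step 3: rate = 0.19 × 0.016 × 0.13 = 0.0003952 M/s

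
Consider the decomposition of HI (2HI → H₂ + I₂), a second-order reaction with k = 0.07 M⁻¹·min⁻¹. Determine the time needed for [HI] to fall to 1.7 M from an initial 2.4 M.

2.451 min

Step 1: For second-order: t = (1/[HI] - 1/[HI]₀)/k
Step 2: t = (1/1.7 - 1/2.4)/0.07
Step 3: t = (0.5882 - 0.4167)/0.07
Step 4: t = 0.1716/0.07 = 2.451 min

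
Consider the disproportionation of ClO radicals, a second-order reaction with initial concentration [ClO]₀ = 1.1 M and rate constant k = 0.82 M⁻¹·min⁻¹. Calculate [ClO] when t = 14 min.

0.08072 M

Step 1: For a second-order reaction: 1/[ClO] = 1/[ClO]₀ + kt
Step 2: 1/[ClO] = 1/1.1 + 0.82 × 14
Step 3: 1/[ClO] = 0.9091 + 11.48 = 12.39
Step 4: [ClO] = 1/12.39 = 0.08072 M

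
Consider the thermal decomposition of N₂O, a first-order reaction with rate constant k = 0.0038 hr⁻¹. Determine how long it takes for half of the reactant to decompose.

182.4 hr

Step 1: For a first-order reaction, t₁/₂ = ln(2)/k
Step 2: t₁/₂ = ln(2)/0.0038
Step 3: t₁/₂ = 0.6931/0.0038 = 182.4 hr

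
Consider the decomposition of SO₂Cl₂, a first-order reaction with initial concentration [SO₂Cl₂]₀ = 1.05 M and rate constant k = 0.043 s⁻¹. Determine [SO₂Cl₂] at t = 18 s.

0.4842 M

Step 1: For a first-order reaction: [SO₂Cl₂] = [SO₂Cl₂]₀ × e^(-kt)
Step 2: [SO₂Cl₂] = 1.05 × e^(-0.043 × 18)
Step 3: [SO₂Cl₂] = 1.05 × e^(-0.774)
Step 4: [SO₂Cl₂] = 1.05 × 0.461165 = 0.4842 M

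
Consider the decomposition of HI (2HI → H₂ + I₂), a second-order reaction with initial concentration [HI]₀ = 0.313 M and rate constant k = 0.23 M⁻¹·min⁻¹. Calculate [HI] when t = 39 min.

0.0822 M

Step 1: For a second-order reaction: 1/[HI] = 1/[HI]₀ + kt
Step 2: 1/[HI] = 1/0.313 + 0.23 × 39
Step 3: 1/[HI] = 3.195 + 8.97 = 12.16
Step 4: [HI] = 1/12.16 = 0.0822 M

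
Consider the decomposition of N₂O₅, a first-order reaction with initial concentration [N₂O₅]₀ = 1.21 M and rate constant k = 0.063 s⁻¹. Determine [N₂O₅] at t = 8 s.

0.731 M

Step 1: For a first-order reaction: [N₂O₅] = [N₂O₅]₀ × e^(-kt)
Step 2: [N₂O₅] = 1.21 × e^(-0.063 × 8)
Step 3: [N₂O₅] = 1.21 × e^(-0.504)
Step 4: [N₂O₅] = 1.21 × 0.604109 = 0.731 M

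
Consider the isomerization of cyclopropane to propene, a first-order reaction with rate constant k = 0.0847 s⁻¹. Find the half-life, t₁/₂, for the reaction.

8.184 s

Step 1: For a first-order reaction, t₁/₂ = ln(2)/k
Step 2: t₁/₂ = ln(2)/0.0847
Step 3: t₁/₂ = 0.6931/0.0847 = 8.184 s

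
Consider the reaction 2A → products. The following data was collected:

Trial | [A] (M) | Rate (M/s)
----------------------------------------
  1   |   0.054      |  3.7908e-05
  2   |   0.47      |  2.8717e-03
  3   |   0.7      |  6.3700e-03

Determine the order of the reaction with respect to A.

second order (2)

Step 1: Compare trials to find order n where rate₂/rate₁ = ([A]₂/[A]₁)^n
Step 2: rate₂/rate₁ = 2.8717e-03/3.7908e-05 = 75.75
Step 3: [A]₂/[A]₁ = 0.47/0.054 = 8.704
Step 4: n = ln(75.75)/ln(8.704) = 2.00 ≈ 2
Step 5: The reaction is second order in A.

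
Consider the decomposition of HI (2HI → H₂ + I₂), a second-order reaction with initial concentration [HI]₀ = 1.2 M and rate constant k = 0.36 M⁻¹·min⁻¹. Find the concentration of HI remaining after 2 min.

0.6438 M

Step 1: For a second-order reaction: 1/[HI] = 1/[HI]₀ + kt
Step 2: 1/[HI] = 1/1.2 + 0.36 × 2
Step 3: 1/[HI] = 0.8333 + 0.72 = 1.553
Step 4: [HI] = 1/1.553 = 0.6438 M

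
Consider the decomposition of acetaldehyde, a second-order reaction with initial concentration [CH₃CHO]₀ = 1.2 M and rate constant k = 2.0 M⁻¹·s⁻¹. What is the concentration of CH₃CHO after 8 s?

0.05941 M

Step 1: For a second-order reaction: 1/[CH₃CHO] = 1/[CH₃CHO]₀ + kt
Step 2: 1/[CH₃CHO] = 1/1.2 + 2.0 × 8
Step 3: 1/[CH₃CHO] = 0.8333 + 16 = 16.83
Step 4: [CH₃CHO] = 1/16.83 = 0.05941 M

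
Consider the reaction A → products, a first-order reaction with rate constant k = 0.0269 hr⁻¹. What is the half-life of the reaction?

25.77 hr

Step 1: For a first-order reaction, t₁/₂ = ln(2)/k
Step 2: t₁/₂ = ln(2)/0.0269
Step 3: t₁/₂ = 0.6931/0.0269 = 25.77 hr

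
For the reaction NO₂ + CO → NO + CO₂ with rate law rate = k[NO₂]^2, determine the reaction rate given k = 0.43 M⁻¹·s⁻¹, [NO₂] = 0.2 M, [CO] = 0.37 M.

0.0172 M/s

Step 1: The rate law is rate = k[NO₂]^2
Step 2: Note that the rate does not depend on [CO] (zero order in CO).
Step 3: rate = 0.43 × (0.2)^2 = 0.0172 M/s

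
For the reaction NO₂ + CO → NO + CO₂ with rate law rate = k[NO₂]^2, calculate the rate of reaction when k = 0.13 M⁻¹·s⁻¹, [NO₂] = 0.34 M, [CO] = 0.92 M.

0.01503 M/s

Step 1: The rate law is rate = k[NO₂]^2
Step 2: Note that the rate does not depend on [CO] (zero order in CO).
Step 3: rate = 0.13 × (0.34)^2 = 0.015028 M/s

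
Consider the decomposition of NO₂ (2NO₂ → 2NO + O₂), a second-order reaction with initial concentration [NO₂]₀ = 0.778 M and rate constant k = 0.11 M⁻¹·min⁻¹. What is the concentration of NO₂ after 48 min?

0.1523 M

Step 1: For a second-order reaction: 1/[NO₂] = 1/[NO₂]₀ + kt
Step 2: 1/[NO₂] = 1/0.778 + 0.11 × 48
Step 3: 1/[NO₂] = 1.285 + 5.28 = 6.565
Step 4: [NO₂] = 1/6.565 = 0.1523 M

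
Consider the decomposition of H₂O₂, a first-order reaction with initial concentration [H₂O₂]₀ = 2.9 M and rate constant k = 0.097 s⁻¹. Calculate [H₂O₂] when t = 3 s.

2.168 M

Step 1: For a first-order reaction: [H₂O₂] = [H₂O₂]₀ × e^(-kt)
Step 2: [H₂O₂] = 2.9 × e^(-0.097 × 3)
Step 3: [H₂O₂] = 2.9 × e^(-0.291)
Step 4: [H₂O₂] = 2.9 × 0.747516 = 2.168 M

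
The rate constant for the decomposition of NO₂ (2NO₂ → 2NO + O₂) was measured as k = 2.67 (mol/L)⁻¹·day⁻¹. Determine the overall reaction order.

second order (2)

Step 1: The units of k for an nth-order reaction are (concentration)^(1-n)·(time)⁻¹.
Step 2: Here k has units (mol/L)⁻¹·day⁻¹, so the concentration exponent is -1.
Step 3: 1 - n = -1 ⇒ n = 2. The reaction is second order.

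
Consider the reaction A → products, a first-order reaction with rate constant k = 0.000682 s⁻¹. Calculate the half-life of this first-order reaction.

1016 s

Step 1: For a first-order reaction, t₁/₂ = ln(2)/k
Step 2: t₁/₂ = ln(2)/0.000682
Step 3: t₁/₂ = 0.6931/0.000682 = 1016 s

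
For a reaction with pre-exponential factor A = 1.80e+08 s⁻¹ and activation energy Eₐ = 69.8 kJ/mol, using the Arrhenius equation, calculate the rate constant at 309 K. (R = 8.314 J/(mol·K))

2.85e-04 s⁻¹

Step 1: Use the Arrhenius equation: k = A × exp(-Eₐ/RT)
Step 2: Convert Eₐ to J/mol: 69.8 kJ/mol = 69800 J/mol
Step 3: Calculate the exponent: -Eₐ/(RT) = -69800/(8.314 × 309) = -27.16983
Step 4: k = 1.80e+08 × exp(-27.16983)
Step 5: k = 1.80e+08 × 1.58596e-12 = 2.8547e-04 s⁻¹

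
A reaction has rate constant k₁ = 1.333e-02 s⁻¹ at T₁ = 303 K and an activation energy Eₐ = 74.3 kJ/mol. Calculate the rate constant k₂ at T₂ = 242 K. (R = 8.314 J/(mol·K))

7.872e-06 s⁻¹

Step 1: Use the two-temperature Arrhenius form: ln(k₂/k₁) = -Eₐ/R × (1/T₂ - 1/T₁)
Step 2: Convert Eₐ to J/mol: 74.3 kJ/mol = 74300 J/mol
Step 3: 1/T₂ - 1/T₁ = 1/242 - 1/303 = 8.319014e-04 K⁻¹
Step 4: ln(k₂/k₁) = -74300/8.314 × 8.319014e-04 = -7.43448
Step 5: k₂ = k₁ × exp(-7.43448) = 1.333e-02 × 5.90536e-04 = 7.872e-06 s⁻¹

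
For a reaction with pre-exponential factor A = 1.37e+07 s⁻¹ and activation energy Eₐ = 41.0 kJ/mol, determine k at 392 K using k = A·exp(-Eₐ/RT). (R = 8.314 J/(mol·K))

4.71e+01 s⁻¹

Step 1: Use the Arrhenius equation: k = A × exp(-Eₐ/RT)
Step 2: Convert Eₐ to J/mol: 41.0 kJ/mol = 41000 J/mol
Step 3: Calculate the exponent: -Eₐ/(RT) = -41000/(8.314 × 392) = -12.58021
Step 4: k = 1.37e+07 × exp(-12.58021)
Step 5: k = 1.37e+07 × 3.43941e-06 = 4.7120e+01 s⁻¹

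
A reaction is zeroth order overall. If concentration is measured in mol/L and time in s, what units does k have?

mol/L·s⁻¹

Step 1: For overall order n, rate = k × (concentration)^n.
Step 2: Rate has units mol/L·s⁻¹; concentration term has units (mol/L)^0.
Step 3: k = rate / (concentration)^n, so units of k = (mol/L)^(1-0)·s⁻¹ = mol/L·s⁻¹.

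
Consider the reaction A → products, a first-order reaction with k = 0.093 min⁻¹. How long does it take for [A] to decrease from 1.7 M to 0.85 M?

7.453 min

Step 1: For first-order: t = ln([A]₀/[A])/k
Step 2: t = ln(1.7/0.85)/0.093
Step 3: t = ln(2)/0.093
Step 4: t = 0.6931/0.093 = 7.453 min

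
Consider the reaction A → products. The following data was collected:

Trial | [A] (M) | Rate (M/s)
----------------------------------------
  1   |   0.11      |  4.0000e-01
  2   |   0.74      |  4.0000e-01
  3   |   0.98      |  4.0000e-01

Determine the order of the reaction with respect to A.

zeroth order (0)

Step 1: Compare trials - when concentration changes, rate stays constant.
Step 2: rate₂/rate₁ = 4.0000e-01/4.0000e-01 = 1
Step 3: [A]₂/[A]₁ = 0.74/0.11 = 6.727
Step 4: Since rate ratio ≈ (conc ratio)^0, the reaction is zeroth order.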